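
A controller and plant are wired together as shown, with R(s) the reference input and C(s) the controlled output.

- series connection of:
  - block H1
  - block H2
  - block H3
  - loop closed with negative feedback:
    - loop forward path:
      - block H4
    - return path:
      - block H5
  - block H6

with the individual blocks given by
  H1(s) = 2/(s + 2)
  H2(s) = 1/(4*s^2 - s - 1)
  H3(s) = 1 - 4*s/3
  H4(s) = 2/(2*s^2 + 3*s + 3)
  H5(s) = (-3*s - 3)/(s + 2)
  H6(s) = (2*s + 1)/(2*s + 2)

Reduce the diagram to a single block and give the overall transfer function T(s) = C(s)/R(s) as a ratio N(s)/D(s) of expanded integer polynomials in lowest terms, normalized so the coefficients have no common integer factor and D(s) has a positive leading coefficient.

First reduce the diagram to T(s).

Step 1: apply the feedback formula to H4, H5 -> (2*s + 4)/(2*s^3 + 7*s^2 + 3*s)
Step 2: reduce the series chain H1, H2, H3, [H4/(1+H4*H5)], H6: this yields T(s), and no further normalization is needed

Answer: (6 - 8*s)/(12*s^5 + 45*s^4 + 21*s^3 - 21*s^2 - 9*s)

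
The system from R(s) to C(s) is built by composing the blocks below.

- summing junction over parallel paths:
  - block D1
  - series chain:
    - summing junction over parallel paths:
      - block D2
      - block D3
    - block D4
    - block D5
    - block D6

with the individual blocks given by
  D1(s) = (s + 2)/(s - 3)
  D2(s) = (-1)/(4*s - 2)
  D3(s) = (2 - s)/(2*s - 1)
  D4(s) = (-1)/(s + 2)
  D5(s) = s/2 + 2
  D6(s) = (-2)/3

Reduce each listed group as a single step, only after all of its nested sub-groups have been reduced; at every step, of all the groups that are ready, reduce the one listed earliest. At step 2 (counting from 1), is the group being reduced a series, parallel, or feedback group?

The answer is series.

Reasoning:
(1) parallel reduction of D2, D3
(2) multiply (D2+D3), D4, D5, D6 (series)
(3) combine D1, ((D2+D3)*D4*D5*D6) in parallel
Step 2: series.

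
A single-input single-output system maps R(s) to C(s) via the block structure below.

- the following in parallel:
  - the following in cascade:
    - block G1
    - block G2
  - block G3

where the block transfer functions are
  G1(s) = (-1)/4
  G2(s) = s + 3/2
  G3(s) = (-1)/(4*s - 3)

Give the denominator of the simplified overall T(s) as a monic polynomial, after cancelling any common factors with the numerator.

Step 1: multiply G1, G2 (series) = -s/4 - 3/8
Step 2: parallel reduction of (G1*G2), G3 = (-8*s^2 - 6*s + 1)/(32*s - 24)
That last expression is T(s), already simplified. Scaling its denominator by 1/32 (the reciprocal of the leading coefficient) yields the monic denominator.

Therefore the answer is s - 3/4.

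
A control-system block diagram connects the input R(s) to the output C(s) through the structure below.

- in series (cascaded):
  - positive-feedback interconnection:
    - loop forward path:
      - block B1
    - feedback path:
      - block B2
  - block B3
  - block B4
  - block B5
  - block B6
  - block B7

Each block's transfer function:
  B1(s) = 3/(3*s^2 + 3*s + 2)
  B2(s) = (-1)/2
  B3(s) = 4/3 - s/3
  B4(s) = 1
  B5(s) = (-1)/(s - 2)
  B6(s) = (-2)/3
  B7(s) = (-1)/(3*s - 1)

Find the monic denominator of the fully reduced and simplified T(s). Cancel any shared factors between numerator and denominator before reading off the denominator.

Step 1: close the feedback loop around B1, B2: 6/(6*s^2 + 6*s + 7)
Step 2: cascade [B1/(1-B1*B2)], B3, B4, B5, B6, B7: (4*s - 16)/(54*s^4 - 72*s^3 - 27*s^2 - 111*s + 42)
No further cancellation is possible in the step-2 result, so that is T(s). Its denominator becomes monic after dividing by the leading coefficient 54.

Therefore the answer is s^4 - 4*s^3/3 - s^2/2 - 37*s/18 + 7/9.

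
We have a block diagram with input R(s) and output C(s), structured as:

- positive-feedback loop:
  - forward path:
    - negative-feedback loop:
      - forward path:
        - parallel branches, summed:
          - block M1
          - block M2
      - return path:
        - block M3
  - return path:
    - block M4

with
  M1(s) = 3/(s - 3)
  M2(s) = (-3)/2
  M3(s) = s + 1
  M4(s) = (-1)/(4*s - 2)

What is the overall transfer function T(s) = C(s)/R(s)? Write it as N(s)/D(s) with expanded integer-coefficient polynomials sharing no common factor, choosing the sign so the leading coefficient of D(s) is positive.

Answer: (12*s^2 - 66*s + 30)/(12*s^3 - 62*s^2 - 5*s + 3)

Working:
1. reduce the parallel group M1, M2 gives (15 - 3*s)/(2*s - 6)
2. reduce the feedback loop with forward (M1+M2) and return M3 gives (3*s - 15)/(3*s^2 - 14*s - 9)
3. collapse the loop ([(M1+M2)/(1+(M1+M2)*M3)] forward, M4 return) - this is the overall T(s), already in the required normalized form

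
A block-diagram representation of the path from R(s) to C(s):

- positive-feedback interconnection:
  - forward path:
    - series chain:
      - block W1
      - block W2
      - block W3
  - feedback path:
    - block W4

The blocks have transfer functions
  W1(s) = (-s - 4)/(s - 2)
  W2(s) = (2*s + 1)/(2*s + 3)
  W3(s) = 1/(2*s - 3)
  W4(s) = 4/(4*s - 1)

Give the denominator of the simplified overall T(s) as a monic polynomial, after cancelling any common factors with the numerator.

Answer: s^4 - 9*s^3/4 - 5*s^2/4 + 117*s/16 - 1/8

Working:
(1) series reduction of W1, W2, W3; result (-2*s^2 - 9*s - 4)/(4*s^3 - 8*s^2 - 9*s + 18)
(2) close the feedback loop around (W1*W2*W3), W4; result (-8*s^3 - 34*s^2 - 7*s + 4)/(16*s^4 - 36*s^3 - 20*s^2 + 117*s - 2)
The result of step 2 is T(s) in lowest terms. Its denominator has leading coefficient 16; dividing the denominator through by 16 makes it monic.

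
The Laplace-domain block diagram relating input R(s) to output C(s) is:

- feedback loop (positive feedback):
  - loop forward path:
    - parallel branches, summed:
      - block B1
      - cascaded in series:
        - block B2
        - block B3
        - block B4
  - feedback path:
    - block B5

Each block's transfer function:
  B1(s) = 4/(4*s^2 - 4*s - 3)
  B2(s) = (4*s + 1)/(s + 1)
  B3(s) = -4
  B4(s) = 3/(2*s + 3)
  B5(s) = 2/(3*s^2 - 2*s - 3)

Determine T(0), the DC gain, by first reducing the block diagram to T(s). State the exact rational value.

First reduce the diagram to T(s).

[1] series reduction of B2, B3, B4, giving (-48*s - 12)/(2*s^2 + 5*s + 3)
[2] add B1, (B2*B3*B4) (parallel), giving (-192*s^3 + 152*s^2 + 212*s + 48)/(8*s^4 + 12*s^3 - 14*s^2 - 27*s - 9)
[3] collapse the loop ((B1+(B2*B3*B4)) forward, B5 return), giving (-576*s^5 + 840*s^4 + 908*s^3 - 736*s^2 - 732*s - 144)/(24*s^6 + 20*s^5 - 90*s^4 + 295*s^3 - 235*s^2 - 325*s - 69)
DC gain: substitute s = 0 into T(s) from step 3: T(0) = -144/(-69) = 48/23.

Answer: 48/23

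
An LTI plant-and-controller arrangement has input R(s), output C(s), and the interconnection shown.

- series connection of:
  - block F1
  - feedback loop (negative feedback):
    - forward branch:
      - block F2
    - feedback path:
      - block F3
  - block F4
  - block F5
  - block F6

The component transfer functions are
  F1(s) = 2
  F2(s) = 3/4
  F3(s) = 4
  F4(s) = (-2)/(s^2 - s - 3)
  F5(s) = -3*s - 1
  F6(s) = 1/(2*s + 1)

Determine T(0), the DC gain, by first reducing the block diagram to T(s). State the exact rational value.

Step 1 - feedback reduction of F2, F3 -> 3/16
Step 2 - reduce the series chain F1, [F2/(1+F2*F3)], F4, F5, F6 -> (9*s + 3)/(8*s^3 - 4*s^2 - 28*s - 12)
DC gain: substitute s = 0 into T(s) from step 2: T(0) = 3/(-12) = -1/4.

Therefore the answer is -1/4.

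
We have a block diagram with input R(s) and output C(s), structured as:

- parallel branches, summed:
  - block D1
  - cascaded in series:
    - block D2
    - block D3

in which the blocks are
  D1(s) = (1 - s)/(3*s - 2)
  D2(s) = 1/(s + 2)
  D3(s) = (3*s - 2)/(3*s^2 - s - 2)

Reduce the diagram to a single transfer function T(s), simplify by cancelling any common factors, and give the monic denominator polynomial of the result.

Reducing step by step:

[1] combine D2, D3 in series: (3*s - 2)/(3*s^3 + 5*s^2 - 4*s - 4)
[2] combine D1, (D2*D3) in parallel: (-3*s^4 - 2*s^3 + 18*s^2 - 12*s)/(9*s^4 + 9*s^3 - 22*s^2 - 4*s + 8)
The result of step 2 is T(s) in lowest terms. Its denominator has leading coefficient 9; dividing the denominator through by 9 makes it monic.

Answer: s^4 + s^3 - 22*s^2/9 - 4*s/9 + 8/9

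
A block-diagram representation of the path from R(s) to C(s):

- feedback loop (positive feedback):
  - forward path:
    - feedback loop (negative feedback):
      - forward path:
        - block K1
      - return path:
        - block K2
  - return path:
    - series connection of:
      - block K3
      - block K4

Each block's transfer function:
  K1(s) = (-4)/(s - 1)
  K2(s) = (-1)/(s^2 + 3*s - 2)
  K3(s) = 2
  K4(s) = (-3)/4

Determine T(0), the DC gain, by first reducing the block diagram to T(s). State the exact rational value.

[1] reduce the feedback loop with forward K1 and return K2 -> (-4*s^2 - 12*s + 8)/(s^3 + 2*s^2 - 5*s + 6)
[2] cascade K3, K4 -> (-3)/2
[3] apply the feedback formula to [K1/(1+K1*K2)], (K3*K4) -> (-4*s^2 - 12*s + 8)/(s^3 - 4*s^2 - 23*s + 18)
The step-3 result is T(s). Setting s = 0: T(0) = 8/18 = 4/9.

Final answer: 4/9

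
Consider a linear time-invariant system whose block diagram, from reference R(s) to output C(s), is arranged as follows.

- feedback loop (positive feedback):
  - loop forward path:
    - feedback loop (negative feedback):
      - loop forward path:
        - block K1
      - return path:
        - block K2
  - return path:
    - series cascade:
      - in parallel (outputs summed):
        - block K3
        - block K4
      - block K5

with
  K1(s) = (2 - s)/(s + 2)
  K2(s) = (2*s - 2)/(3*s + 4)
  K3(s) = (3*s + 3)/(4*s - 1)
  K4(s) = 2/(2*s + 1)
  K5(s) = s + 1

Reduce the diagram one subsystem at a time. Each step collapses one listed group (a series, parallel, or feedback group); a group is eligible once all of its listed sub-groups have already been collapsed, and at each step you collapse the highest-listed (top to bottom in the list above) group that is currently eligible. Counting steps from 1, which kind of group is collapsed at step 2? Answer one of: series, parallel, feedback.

Step 1 - feedback reduction of K1, K2
Step 2 - sum the parallel branches K3, K4
Step 3 - cascade (K3+K4), K5
Step 4 - apply the feedback formula to [K1/(1+K1*K2)], ((K3+K4)*K5)
At step 2 the group reduced is parallel.

Hence the answer: parallel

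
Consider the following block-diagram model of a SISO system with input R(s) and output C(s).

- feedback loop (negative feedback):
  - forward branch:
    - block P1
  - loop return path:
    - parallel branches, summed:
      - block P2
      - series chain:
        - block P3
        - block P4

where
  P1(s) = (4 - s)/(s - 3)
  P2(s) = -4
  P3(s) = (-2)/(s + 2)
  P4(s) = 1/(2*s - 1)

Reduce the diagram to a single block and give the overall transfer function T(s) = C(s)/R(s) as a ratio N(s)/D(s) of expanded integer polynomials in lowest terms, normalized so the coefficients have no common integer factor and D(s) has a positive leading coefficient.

First reduce the diagram to T(s).

Step 1. cascade P3, P4: (-2)/(2*s^2 + 3*s - 2)
Step 2. add P2, (P3*P4) (parallel): (-8*s^2 - 12*s + 6)/(2*s^2 + 3*s - 2)
Step 3. feedback reduction of P1, (P2+(P3*P4)): this yields T(s), and no further normalization is needed

Answer: (-2*s^3 + 5*s^2 + 14*s - 8)/(10*s^3 - 23*s^2 - 65*s + 30)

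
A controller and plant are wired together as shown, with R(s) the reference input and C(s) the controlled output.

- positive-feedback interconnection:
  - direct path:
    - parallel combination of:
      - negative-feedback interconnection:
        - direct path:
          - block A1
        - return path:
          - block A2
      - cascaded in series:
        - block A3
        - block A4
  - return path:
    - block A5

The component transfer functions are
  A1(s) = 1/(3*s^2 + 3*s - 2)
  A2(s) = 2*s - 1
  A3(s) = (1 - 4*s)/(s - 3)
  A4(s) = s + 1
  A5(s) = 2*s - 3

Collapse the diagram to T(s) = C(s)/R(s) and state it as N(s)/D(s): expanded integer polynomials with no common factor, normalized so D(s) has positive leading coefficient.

Step 1 - feedback reduction of A1, A2 -> 1/(3*s^2 + 5*s - 3)
Step 2 - cascade A3, A4 -> (-4*s^2 - 3*s + 1)/(s - 3)
Step 3 - reduce the parallel group [A1/(1+A1*A2)], (A3*A4) -> (-12*s^4 - 29*s^3 + 15*s - 6)/(3*s^3 - 4*s^2 - 18*s + 9)
Step 4 - apply the feedback formula to ([A1/(1+A1*A2)]+(A3*A4)), A5 - this is the overall T(s), already in the required normalized form

Final answer: (-12*s^4 - 29*s^3 + 15*s - 6)/(24*s^5 + 22*s^4 - 84*s^3 - 34*s^2 + 39*s - 9)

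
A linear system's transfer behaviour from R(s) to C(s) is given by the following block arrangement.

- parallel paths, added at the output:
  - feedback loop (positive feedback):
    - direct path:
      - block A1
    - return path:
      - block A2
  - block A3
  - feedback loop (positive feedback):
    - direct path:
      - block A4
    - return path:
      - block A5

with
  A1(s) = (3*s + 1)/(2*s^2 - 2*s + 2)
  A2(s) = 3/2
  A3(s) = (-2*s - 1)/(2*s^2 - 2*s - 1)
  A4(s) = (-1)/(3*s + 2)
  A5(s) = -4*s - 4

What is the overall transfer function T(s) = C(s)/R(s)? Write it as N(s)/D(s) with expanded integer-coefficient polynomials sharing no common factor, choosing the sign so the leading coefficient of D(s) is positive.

Answer: (12*s^4 - 12*s^3 + 53*s^2 + 10*s - 7)/(8*s^5 - 18*s^4 - 44*s^3 + 59*s^2 + 21*s - 2)

Working:
Step 1 - reduce the feedback loop with forward A1 and return A2: (6*s + 2)/(4*s^2 - 13*s + 1)
Step 2 - apply the feedback formula to A4, A5: 1/(s + 2)
Step 3 - sum the parallel branches [A1/(1-A1*A2)], A3, [A4/(1-A4*A5)] - this is the overall T(s), already in the required normalized form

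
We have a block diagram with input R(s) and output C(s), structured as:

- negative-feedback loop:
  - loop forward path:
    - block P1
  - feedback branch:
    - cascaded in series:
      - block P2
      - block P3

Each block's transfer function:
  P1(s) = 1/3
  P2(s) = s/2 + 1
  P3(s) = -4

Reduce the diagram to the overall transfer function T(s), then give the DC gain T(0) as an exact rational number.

The answer is -1.

Reasoning:
Step 1: cascade P2, P3 = -2*s - 4
Step 2: feedback reduction of P1, (P2*P3) = (-1)/(2*s + 1)
Evaluating the step-2 result (the overall T(s)) at s = 0 gives T(0) = -1/1 = -1.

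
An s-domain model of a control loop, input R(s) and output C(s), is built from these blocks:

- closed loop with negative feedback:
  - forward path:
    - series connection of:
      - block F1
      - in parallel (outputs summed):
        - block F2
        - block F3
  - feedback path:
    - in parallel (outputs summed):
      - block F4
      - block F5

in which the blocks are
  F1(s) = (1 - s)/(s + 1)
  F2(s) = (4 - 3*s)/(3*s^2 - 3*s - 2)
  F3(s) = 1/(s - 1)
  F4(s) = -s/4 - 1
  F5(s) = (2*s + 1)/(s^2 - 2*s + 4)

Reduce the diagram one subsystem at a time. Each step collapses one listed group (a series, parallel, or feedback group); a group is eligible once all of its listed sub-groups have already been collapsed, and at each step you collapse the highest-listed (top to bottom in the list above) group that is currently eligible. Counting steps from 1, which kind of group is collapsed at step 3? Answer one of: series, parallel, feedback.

Step 1: combine F2, F3 in parallel
Step 2: reduce the series chain F1, (F2+F3)
Step 3: parallel reduction of F4, F5
Step 4: collapse the loop ((F1*(F2+F3)) forward, (F4+F5) return)
At step 3 the group reduced is parallel.

Therefore the answer is parallel.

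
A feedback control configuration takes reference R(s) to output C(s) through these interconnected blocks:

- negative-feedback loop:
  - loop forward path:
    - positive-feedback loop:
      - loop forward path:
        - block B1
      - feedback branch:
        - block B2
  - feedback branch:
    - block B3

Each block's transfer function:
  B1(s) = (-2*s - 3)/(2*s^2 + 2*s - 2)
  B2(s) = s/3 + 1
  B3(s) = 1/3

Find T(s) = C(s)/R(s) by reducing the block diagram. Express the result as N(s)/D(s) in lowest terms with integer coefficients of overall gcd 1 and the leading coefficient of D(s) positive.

The answer is (-6*s - 9)/(8*s^2 + 13*s).

Reasoning:
Step 1. apply the feedback formula to B1, B2: (-6*s - 9)/(8*s^2 + 15*s + 3)
Step 2. collapse the loop ([B1/(1-B1*B2)] forward, B3 return) - this is the overall T(s), already in the required normalized form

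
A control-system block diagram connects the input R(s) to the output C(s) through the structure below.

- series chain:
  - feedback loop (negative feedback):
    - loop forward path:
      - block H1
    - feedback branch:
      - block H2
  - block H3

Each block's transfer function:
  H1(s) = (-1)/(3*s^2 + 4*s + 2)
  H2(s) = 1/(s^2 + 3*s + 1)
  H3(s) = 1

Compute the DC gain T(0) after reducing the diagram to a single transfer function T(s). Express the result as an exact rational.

1. collapse the loop (H1 forward, H2 return): (-s^2 - 3*s - 1)/(3*s^4 + 13*s^3 + 17*s^2 + 10*s + 1)
2. cascade [H1/(1+H1*H2)], H3: (-s^2 - 3*s - 1)/(3*s^4 + 13*s^3 + 17*s^2 + 10*s + 1)
Step 2 gives the overall T(s). Then T(0) = -1/1 = -1.

Therefore the answer is -1.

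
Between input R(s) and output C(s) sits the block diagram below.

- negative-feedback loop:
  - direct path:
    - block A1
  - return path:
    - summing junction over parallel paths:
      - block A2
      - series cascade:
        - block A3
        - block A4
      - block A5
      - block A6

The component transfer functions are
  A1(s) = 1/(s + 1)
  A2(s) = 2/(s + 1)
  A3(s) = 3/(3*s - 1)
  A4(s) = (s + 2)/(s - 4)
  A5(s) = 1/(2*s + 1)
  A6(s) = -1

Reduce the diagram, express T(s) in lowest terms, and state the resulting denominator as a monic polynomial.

Step 1: combine A3, A4 in series; result (3*s + 6)/(3*s^2 - 13*s + 4)
Step 2: reduce the parallel group A2, (A3*A4), A5, A6; result (-6*s^4 + 38*s^3 - 7*s^2 + 3*s + 14)/(6*s^4 - 17*s^3 - 28*s^2 - s + 4)
Step 3: apply the feedback formula to A1, (A2+(A3*A4)+A5+A6); result (6*s^4 - 17*s^3 - 28*s^2 - s + 4)/(6*s^5 - 17*s^4 - 7*s^3 - 36*s^2 + 6*s + 18)
T(s) is the step-3 result (common factors already cancelled). Leading coefficient of the denominator: 6. Divide through by 6 for the monic polynomial.

Answer: s^5 - 17*s^4/6 - 7*s^3/6 - 6*s^2 + s + 3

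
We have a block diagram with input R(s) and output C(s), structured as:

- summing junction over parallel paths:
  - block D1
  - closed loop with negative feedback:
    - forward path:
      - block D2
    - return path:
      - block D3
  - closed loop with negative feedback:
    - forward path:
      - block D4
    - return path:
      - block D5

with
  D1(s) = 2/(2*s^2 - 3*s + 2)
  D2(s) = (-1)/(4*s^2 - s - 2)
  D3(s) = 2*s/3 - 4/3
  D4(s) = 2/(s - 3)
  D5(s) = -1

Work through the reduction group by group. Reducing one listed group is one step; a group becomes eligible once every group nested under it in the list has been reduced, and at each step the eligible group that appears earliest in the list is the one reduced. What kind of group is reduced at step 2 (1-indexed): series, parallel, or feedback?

Step 1 - feedback reduction of D2, D3
Step 2 - collapse the loop (D4 forward, D5 return)
Step 3 - combine D1, [D2/(1+D2*D3)], [D4/(1+D4*D5)] in parallel
Step 2: feedback.

Answer: feedback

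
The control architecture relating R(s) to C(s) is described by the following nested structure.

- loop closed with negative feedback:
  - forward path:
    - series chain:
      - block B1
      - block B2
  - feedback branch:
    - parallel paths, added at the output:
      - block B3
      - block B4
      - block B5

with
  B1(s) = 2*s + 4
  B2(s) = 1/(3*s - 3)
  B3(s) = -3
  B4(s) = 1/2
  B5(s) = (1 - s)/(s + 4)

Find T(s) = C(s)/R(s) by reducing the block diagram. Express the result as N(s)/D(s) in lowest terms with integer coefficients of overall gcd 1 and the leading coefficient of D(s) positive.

The answer is (-2*s^2 - 12*s - 16)/(4*s^2 + 23*s + 48).

Reasoning:
[1] combine B1, B2 in series, giving (2*s + 4)/(3*s - 3)
[2] parallel reduction of B3, B4, B5, giving (-7*s - 18)/(2*s + 8)
[3] close the feedback loop around (B1*B2), (B3+B4+B5), giving the overall T(s)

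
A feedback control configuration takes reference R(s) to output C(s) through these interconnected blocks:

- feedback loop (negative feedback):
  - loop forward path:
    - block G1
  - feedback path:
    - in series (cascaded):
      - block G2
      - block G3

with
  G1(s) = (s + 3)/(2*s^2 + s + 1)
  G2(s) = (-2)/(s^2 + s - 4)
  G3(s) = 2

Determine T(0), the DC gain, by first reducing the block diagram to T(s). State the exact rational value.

1. cascade G2, G3 -> (-4)/(s^2 + s - 4)
2. apply the feedback formula to G1, (G2*G3) -> (s^3 + 4*s^2 - s - 12)/(2*s^4 + 3*s^3 - 6*s^2 - 7*s - 16)
That last expression is T(s); at s = 0 only the constant terms survive, so T(0) = -12/(-16) = 3/4.

Final answer: 3/4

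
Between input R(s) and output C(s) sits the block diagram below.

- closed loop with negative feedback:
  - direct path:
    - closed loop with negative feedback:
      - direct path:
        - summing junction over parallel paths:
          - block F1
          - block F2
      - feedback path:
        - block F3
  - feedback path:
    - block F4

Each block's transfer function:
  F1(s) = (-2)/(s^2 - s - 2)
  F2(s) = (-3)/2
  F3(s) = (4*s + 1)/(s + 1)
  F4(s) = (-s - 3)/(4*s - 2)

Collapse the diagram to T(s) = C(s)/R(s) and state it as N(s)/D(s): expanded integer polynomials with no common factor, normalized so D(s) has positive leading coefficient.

Step 1 - sum the parallel branches F1, F2; result (-3*s^2 + 3*s + 2)/(2*s^2 - 2*s - 4)
Step 2 - reduce the feedback loop with forward (F1+F2) and return F3; result (3*s^3 - 5*s - 2)/(10*s^3 - 9*s^2 - 5*s + 2)
Step 3 - apply the feedback formula to [(F1+F2)/(1+(F1+F2)*F3)], F4: this yields T(s), and no further normalization is needed

Hence the answer: (12*s^4 - 6*s^3 - 20*s^2 + 2*s + 4)/(37*s^4 - 65*s^3 + 3*s^2 + 35*s + 2)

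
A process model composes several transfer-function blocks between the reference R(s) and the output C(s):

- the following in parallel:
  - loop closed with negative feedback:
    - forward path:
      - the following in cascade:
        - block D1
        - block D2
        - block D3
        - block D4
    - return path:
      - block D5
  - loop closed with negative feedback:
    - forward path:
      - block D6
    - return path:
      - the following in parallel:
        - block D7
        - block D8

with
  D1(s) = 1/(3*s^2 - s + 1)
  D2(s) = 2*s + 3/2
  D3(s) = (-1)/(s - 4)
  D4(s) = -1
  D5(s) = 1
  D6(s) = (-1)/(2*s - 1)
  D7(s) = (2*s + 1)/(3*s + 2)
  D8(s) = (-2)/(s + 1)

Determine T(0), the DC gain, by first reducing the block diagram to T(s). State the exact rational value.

[1] combine D1, D2, D3, D4 in series gives (4*s + 3)/(6*s^3 - 26*s^2 + 10*s - 8)
[2] feedback reduction of (D1*D2*D3*D4), D5 gives (4*s + 3)/(6*s^3 - 26*s^2 + 14*s - 5)
[3] parallel reduction of D7, D8 gives (2*s^2 - 3*s - 3)/(3*s^2 + 5*s + 2)
[4] close the feedback loop around D6, (D7+D8) gives (-3*s^2 - 5*s - 2)/(6*s^3 + 5*s^2 + 2*s + 1)
[5] add [(D1*D2*D3*D4)/(1+(D1*D2*D3*D4)*D5)], [D6/(1+D6*(D7+D8))] (parallel) gives (-18*s^5 + 72*s^4 + 114*s^3 + 20*s^2 + 7*s + 13)/(36*s^6 - 126*s^5 - 34*s^4 - 6*s^3 - 23*s^2 + 4*s - 5)
The step-5 result is T(s). Setting s = 0: T(0) = 13/(-5) = -13/5.

Therefore the answer is -13/5.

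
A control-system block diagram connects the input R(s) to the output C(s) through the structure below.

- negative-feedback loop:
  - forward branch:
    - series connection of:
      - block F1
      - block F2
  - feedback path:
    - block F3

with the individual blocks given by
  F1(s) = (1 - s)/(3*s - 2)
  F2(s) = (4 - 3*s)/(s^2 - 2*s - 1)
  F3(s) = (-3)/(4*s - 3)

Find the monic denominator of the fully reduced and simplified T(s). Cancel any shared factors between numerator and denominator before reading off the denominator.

Answer: s^4 - 41*s^3/12 + 19*s^2/12 + 13*s/6 - 3/2

Working:
(1) cascade F1, F2 = (3*s^2 - 7*s + 4)/(3*s^3 - 8*s^2 + s + 2)
(2) close the feedback loop around (F1*F2), F3 = (12*s^3 - 37*s^2 + 37*s - 12)/(12*s^4 - 41*s^3 + 19*s^2 + 26*s - 18)
No further cancellation is possible in the step-2 result, so that is T(s). Its denominator becomes monic after dividing by the leading coefficient 12.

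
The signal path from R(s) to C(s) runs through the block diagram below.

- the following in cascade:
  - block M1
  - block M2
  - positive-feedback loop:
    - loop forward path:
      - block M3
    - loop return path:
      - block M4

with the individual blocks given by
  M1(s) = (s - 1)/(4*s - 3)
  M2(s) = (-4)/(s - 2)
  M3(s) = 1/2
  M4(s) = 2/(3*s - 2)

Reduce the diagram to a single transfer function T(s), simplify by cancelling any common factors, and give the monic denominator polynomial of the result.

Step 1: close the feedback loop around M3, M4, giving (3*s - 2)/(6*s - 6)
Step 2: combine M1, M2, [M3/(1-M3*M4)] in series, giving (4 - 6*s)/(12*s^2 - 33*s + 18)
T(s) is the step-2 result (common factors already cancelled). Leading coefficient of the denominator: 12. Divide through by 12 for the monic polynomial.

Answer: s^2 - 11*s/4 + 3/2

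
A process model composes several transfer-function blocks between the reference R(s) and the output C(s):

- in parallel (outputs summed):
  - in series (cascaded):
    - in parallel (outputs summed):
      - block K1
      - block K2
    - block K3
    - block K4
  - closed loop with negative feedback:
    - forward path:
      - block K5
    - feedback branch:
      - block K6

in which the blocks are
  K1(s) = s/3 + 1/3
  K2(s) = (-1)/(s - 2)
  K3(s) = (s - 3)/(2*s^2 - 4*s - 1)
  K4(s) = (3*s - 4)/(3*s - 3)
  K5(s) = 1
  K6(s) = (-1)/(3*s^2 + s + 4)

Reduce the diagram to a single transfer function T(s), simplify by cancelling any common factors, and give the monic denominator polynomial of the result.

Reducing step by step:

Step 1. add K1, K2 (parallel): (s^2 - s - 5)/(3*s - 6)
Step 2. reduce the series chain (K1+K2), K3, K4: (3*s^4 - 16*s^3 + 10*s^2 + 53*s - 60)/(18*s^4 - 90*s^3 + 135*s^2 - 45*s - 18)
Step 3. feedback reduction of K5, K6: (3*s^2 + s + 4)/(3*s^2 + s + 3)
Step 4. add ((K1+K2)*K3*K4), [K5/(1+K5*K6)] (parallel): (63*s^6 - 297*s^5 + 410*s^4 - 239*s^3 + 344*s^2 - 99*s - 252)/(54*s^6 - 252*s^5 + 369*s^4 - 270*s^3 + 306*s^2 - 153*s - 54)
The result of step 4 is T(s) in lowest terms. Its denominator has leading coefficient 54; dividing the denominator through by 54 makes it monic.

Answer: s^6 - 14*s^5/3 + 41*s^4/6 - 5*s^3 + 17*s^2/3 - 17*s/6 - 1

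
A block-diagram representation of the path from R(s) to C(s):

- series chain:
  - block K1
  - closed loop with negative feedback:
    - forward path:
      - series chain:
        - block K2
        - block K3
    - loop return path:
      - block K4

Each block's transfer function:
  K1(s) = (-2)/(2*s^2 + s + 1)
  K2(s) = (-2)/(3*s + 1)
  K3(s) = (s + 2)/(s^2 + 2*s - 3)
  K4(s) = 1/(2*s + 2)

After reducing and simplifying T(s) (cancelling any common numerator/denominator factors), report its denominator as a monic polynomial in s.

Answer: s^6 + 23*s^5/6 + 13*s^4/6 - 2*s^3 - 7*s^2/2 - 8*s/3 - 5/6

Working:
1. reduce the series chain K2, K3 = (-2*s - 4)/(3*s^3 + 7*s^2 - 7*s - 3)
2. reduce the feedback loop with forward (K2*K3) and return K4 = (-2*s^2 - 6*s - 4)/(3*s^4 + 10*s^3 - 11*s - 5)
3. reduce the series chain K1, [(K2*K3)/(1+(K2*K3)*K4)] = (4*s^2 + 12*s + 8)/(6*s^6 + 23*s^5 + 13*s^4 - 12*s^3 - 21*s^2 - 16*s - 5)
Step 3 gives the fully reduced T(s), with no common factor left to cancel. The denominator's leading coefficient is 6, so divide each of its coefficients by 6 to get the monic form.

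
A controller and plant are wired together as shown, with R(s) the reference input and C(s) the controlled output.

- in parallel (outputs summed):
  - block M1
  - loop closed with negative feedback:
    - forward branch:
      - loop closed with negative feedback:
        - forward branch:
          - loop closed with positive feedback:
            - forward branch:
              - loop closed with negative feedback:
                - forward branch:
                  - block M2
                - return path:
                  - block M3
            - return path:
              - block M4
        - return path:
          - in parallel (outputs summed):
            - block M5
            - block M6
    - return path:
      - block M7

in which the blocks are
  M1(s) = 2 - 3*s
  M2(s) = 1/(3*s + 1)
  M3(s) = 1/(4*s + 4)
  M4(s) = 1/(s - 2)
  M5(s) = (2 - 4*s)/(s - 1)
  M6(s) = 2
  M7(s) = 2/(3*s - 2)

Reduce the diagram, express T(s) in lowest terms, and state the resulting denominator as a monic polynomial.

Reducing step by step:

(1) close the feedback loop around M2, M3 gives (4*s + 4)/(12*s^2 + 16*s + 5)
(2) apply the feedback formula to [M2/(1+M2*M3)], M4 gives (4*s^2 - 4*s - 8)/(12*s^3 - 8*s^2 - 31*s - 14)
(3) combine M5, M6 in parallel gives (-2*s)/(s - 1)
(4) reduce the feedback loop with forward [[M2/(1+M2*M3)]/(1-[M2/(1+M2*M3)]*M4)] and return (M5+M6) gives (4*s^3 - 8*s^2 - 4*s + 8)/(12*s^4 - 28*s^3 - 15*s^2 + 33*s + 14)
(5) reduce the feedback loop with forward [[[M2/(1+M2*M3)]/(1-[M2/(1+M2*M3)]*M4)]/(1+[[M2/(1+M2*M3)]/(1-[M2/(1+M2*M3)]*M4)]*(M5+M6))] and return M7 gives (12*s^4 - 32*s^3 + 4*s^2 + 32*s - 16)/(36*s^5 - 108*s^4 + 19*s^3 + 113*s^2 - 32*s - 12)
(6) combine M1, [[[[M2/(1+M2*M3)]/(1-[M2/(1+M2*M3)]*M4)]/(1+[[M2/(1+M2*M3)]/(1-[M2/(1+M2*M3)]*M4)]*(M5+M6))]/(1+[[[M2/(1+M2*M3)]/(1-[M2/(1+M2*M3)]*M4)]/(1+[[M2/(1+M2*M3)]/(1-[M2/(1+M2*M3)]*M4)]*(M5+M6))]*M7)] in parallel gives (-108*s^6 + 396*s^5 - 261*s^4 - 333*s^3 + 326*s^2 + 4*s - 40)/(36*s^5 - 108*s^4 + 19*s^3 + 113*s^2 - 32*s - 12)
T(s) is the step-6 result (common factors already cancelled). Leading coefficient of the denominator: 36. Divide through by 36 for the monic polynomial.

Answer: s^5 - 3*s^4 + 19*s^3/36 + 113*s^2/36 - 8*s/9 - 1/3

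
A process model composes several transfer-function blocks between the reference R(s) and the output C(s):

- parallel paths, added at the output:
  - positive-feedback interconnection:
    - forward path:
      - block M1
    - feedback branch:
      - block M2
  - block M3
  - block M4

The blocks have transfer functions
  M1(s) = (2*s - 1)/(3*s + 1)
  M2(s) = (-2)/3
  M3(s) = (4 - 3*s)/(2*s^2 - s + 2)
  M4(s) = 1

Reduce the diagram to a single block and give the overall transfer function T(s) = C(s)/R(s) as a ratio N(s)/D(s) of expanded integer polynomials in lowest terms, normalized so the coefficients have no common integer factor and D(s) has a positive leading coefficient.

Answer: (38*s^3 - 62*s^2 + 89*s)/(26*s^3 - 11*s^2 + 25*s + 2)

Working:
(1) reduce the feedback loop with forward M1 and return M2 -> (6*s - 3)/(13*s + 1)
(2) parallel reduction of [M1/(1-M1*M2)], M3, M4, giving the overall T(s)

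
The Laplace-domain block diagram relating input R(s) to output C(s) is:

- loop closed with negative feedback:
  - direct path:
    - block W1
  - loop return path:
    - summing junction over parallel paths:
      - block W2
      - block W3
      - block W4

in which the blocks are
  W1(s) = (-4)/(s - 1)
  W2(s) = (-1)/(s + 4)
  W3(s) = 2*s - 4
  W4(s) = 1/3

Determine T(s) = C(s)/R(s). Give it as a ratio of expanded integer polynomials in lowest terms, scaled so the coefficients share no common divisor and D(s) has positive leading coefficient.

[1] sum the parallel branches W2, W3, W4: (6*s^2 + 13*s - 47)/(3*s + 12)
[2] apply the feedback formula to W1, (W2+W3+W4), which is the overall transfer function T(s) = C(s)/R(s) in lowest terms

Answer: (12*s + 48)/(21*s^2 + 43*s - 176)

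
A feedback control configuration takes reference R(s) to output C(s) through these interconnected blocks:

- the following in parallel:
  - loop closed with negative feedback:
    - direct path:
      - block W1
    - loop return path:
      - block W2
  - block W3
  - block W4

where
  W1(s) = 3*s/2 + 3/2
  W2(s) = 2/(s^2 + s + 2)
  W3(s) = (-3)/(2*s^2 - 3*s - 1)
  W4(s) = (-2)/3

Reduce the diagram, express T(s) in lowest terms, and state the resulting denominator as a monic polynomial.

(1) apply the feedback formula to W1, W2 -> (3*s^3 + 6*s^2 + 9*s + 6)/(2*s^2 + 8*s + 10)
(2) sum the parallel branches [W1/(1+W1*W2)], W3, W4 -> (18*s^5 + s^4 - 29*s^3 - 69*s^2 - 77*s - 88)/(12*s^4 + 30*s^3 - 18*s^2 - 114*s - 30)
T(s) is the step-2 result (common factors already cancelled). Leading coefficient of the denominator: 12. Divide through by 12 for the monic polynomial.

Final answer: s^4 + 5*s^3/2 - 3*s^2/2 - 19*s/2 - 5/2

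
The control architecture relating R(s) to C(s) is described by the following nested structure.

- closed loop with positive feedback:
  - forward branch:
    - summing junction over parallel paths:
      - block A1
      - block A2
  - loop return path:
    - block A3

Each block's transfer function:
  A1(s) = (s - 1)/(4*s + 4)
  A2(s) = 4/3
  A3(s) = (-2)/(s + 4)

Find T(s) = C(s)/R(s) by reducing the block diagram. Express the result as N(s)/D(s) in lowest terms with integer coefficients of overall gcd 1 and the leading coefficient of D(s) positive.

Reducing step by step:

[1] add A1, A2 (parallel): (19*s + 13)/(12*s + 12)
[2] collapse the loop ((A1+A2) forward, A3 return); the result is T(s) itself (integer coefficients, no common factor, positive leading denominator coefficient)

Answer: (19*s^2 + 89*s + 52)/(12*s^2 + 98*s + 74)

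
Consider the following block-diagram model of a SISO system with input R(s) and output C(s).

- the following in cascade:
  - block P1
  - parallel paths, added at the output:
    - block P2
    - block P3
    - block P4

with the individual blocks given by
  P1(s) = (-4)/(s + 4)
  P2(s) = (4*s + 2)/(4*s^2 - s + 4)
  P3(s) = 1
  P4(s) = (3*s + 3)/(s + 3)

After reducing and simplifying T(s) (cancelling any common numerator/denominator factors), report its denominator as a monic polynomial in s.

First reduce the diagram to T(s).

Step 1. combine P2, P3, P4 in parallel, giving (16*s^3 + 24*s^2 + 24*s + 30)/(4*s^3 + 11*s^2 + s + 12)
Step 2. reduce the series chain P1, (P2+P3+P4), giving (-64*s^3 - 96*s^2 - 96*s - 120)/(4*s^4 + 27*s^3 + 45*s^2 + 16*s + 48)
Step 2 gives the fully reduced T(s), with no common factor left to cancel. The denominator's leading coefficient is 4, so divide each of its coefficients by 4 to get the monic form.

Answer: s^4 + 27*s^3/4 + 45*s^2/4 + 4*s + 12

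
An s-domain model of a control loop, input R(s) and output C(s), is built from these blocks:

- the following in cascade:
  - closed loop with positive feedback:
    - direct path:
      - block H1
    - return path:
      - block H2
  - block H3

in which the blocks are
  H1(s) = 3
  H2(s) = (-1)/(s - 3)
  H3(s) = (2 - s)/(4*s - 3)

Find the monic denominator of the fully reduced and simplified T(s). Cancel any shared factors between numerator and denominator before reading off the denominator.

Answer: s^2 - 3*s/4

Working:
Step 1 - reduce the feedback loop with forward H1 and return H2 = (3*s - 9)/s
Step 2 - multiply [H1/(1-H1*H2)], H3 (series) = (-3*s^2 + 15*s - 18)/(4*s^2 - 3*s)
No further cancellation is possible in the step-2 result, so that is T(s). Its denominator becomes monic after dividing by the leading coefficient 4.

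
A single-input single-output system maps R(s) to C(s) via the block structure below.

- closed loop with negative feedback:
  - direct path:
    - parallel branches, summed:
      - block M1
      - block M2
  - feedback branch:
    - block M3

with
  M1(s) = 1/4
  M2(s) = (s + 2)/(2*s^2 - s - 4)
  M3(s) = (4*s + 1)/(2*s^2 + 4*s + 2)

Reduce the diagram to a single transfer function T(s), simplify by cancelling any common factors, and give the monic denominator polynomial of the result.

Answer: s^4 + 2*s^3 - 9*s^2/8 - 53*s/16 - 7/4

Working:
Step 1: add M1, M2 (parallel): (2*s^2 + 3*s + 4)/(8*s^2 - 4*s - 16)
Step 2: reduce the feedback loop with forward (M1+M2) and return M3: (4*s^4 + 14*s^3 + 24*s^2 + 22*s + 8)/(16*s^4 + 32*s^3 - 18*s^2 - 53*s - 28)
T(s) is the step-2 result (common factors already cancelled). Leading coefficient of the denominator: 16. Divide through by 16 for the monic polynomial.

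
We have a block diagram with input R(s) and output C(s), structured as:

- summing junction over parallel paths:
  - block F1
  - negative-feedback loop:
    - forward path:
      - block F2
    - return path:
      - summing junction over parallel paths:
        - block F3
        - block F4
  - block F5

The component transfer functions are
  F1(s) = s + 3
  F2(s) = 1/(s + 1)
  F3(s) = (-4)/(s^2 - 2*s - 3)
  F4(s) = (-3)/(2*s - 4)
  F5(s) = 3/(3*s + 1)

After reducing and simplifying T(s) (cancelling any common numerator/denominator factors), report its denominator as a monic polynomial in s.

Answer: s^5 - 8*s^4/3 - 11*s^3/2 + 9*s^2/2 + 41*s/2 + 37/6

Working:
Step 1. add F3, F4 (parallel), giving (-3*s^2 - 2*s + 25)/(2*s^3 - 8*s^2 + 2*s + 12)
Step 2. close the feedback loop around F2, (F3+F4), giving (2*s^3 - 8*s^2 + 2*s + 12)/(2*s^4 - 6*s^3 - 9*s^2 + 12*s + 37)
Step 3. sum the parallel branches F1, [F2/(1+F2*(F3+F4))], F5, giving (6*s^6 + 2*s^5 - 69*s^4 - 112*s^3 + 175*s^2 + 480*s + 234)/(6*s^5 - 16*s^4 - 33*s^3 + 27*s^2 + 123*s + 37)
That last expression is T(s), already simplified. Scaling its denominator by 1/6 (the reciprocal of the leading coefficient) yields the monic denominator.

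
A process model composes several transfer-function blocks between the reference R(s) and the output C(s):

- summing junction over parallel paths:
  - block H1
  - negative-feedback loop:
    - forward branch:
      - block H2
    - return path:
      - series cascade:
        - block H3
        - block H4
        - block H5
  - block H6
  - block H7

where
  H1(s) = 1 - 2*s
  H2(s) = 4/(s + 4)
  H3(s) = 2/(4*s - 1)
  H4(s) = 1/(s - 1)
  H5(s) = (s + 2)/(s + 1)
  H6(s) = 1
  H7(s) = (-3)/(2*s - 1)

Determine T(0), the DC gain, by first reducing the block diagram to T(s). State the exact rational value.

The answer is 26/5.

Reasoning:
(1) series reduction of H3, H4, H5 -> (2*s + 4)/(4*s^3 - s^2 - 4*s + 1)
(2) collapse the loop (H2 forward, (H3*H4*H5) return) -> (16*s^3 - 4*s^2 - 16*s + 4)/(4*s^4 + 15*s^3 - 8*s^2 - 7*s + 20)
(3) combine H1, [H2/(1+H2*(H3*H4*H5))], H6, H7 in parallel -> (-16*s^6 - 36*s^5 + 134*s^4 - 119*s^3 - 110*s^2 + 179*s - 104)/(8*s^5 + 26*s^4 - 31*s^3 - 6*s^2 + 47*s - 20)
Step 3 gives the overall T(s). Then T(0) = -104/(-20) = 26/5.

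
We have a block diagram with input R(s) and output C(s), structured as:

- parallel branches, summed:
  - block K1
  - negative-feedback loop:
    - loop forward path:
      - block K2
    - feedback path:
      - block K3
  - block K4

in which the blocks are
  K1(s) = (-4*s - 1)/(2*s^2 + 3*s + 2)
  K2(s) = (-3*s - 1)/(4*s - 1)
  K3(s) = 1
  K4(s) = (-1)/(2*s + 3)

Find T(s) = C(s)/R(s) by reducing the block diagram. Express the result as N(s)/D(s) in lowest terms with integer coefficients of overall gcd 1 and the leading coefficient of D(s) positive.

First reduce the diagram to T(s).

(1) feedback reduction of K2, K3, giving (-3*s - 1)/(s - 2)
(2) reduce the parallel group K1, [K2/(1+K2*K3)], K4, which is the overall transfer function T(s) = C(s)/R(s) in lowest terms

Answer: (-12*s^4 - 50*s^3 - 48*s^2 - 2*s + 4)/(4*s^4 + 4*s^3 - 11*s^2 - 20*s - 12)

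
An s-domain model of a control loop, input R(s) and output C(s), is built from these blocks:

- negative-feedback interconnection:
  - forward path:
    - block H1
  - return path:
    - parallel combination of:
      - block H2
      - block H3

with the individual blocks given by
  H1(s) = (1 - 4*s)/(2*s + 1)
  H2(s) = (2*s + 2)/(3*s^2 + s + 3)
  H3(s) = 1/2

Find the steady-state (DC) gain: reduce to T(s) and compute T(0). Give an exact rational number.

The answer is 6/13.

Reasoning:
1. combine H2, H3 in parallel, giving (3*s^2 + 5*s + 7)/(6*s^2 + 2*s + 6)
2. apply the feedback formula to H1, (H2+H3), giving (24*s^3 + 2*s^2 + 22*s - 6)/(7*s^2 + 9*s - 13)
The step-2 result is T(s). Setting s = 0: T(0) = -6/(-13) = 6/13.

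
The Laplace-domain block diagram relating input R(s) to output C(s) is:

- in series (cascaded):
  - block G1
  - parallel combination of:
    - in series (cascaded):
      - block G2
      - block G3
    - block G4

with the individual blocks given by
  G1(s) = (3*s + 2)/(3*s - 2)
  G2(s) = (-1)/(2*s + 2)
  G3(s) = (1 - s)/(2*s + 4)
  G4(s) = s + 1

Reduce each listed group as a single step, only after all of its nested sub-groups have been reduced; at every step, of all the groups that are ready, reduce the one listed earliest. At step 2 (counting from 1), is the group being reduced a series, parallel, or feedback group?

(1) series reduction of G2, G3
(2) sum the parallel branches (G2*G3), G4
(3) combine G1, ((G2*G3)+G4) in series
Step 2: parallel.

Final answer: parallel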